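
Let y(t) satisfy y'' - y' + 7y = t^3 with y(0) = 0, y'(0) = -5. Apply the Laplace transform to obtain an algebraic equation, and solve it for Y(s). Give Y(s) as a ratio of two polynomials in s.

Laplace-transform each side.
Using L{y''} = s^2 Y - s·y(0) - y'(0) and L{y'} = sY - y(0), with y(0) = 0, y'(0) = -5, the left side becomes (s^2 - s + 7)Y - (-5).
The right side is L{t^3} = 6/s^4.
So (s^2 - s + 7)Y = 6/s^4 + (-5).
Isolate Y and clear denominators.

Y(s) = (-5*s^4 + 6)/(s^6 - s^5 + 7*s^4)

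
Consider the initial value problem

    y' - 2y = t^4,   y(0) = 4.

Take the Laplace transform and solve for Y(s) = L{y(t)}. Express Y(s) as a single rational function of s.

Y(s) = (4*s^5 + 24)/(s^6 - 2*s^5)

Laplace-transform each side.
The derivative rules (L{y'} = sY - y(0) = sY - 4) turn the left side into (s - 2)Y - (4).
The right side is L{t^4} = 24/s^5.
So (s - 2)Y = 24/s^5 + (4).
Divide through and combine into a single rational function.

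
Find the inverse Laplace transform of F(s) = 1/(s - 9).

Since L{e^(9t)} = 1/(s - 9), the inverse is exp(9*t).

exp(9*t)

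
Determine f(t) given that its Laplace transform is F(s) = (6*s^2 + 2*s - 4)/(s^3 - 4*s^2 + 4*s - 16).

f(t) = 5*exp(4*t) + 3*sin(2*t) + cos(2*t)

Factor the denominator: s^3 - 4*s^2 + 4*s - 16 = (s - 4)*(s^2 + 4).
Partial fraction decomposition gives [5/(s - 4)] + [s/(s^2 + 4)] + [6/(s^2 + 4)].
Invert each term: 5/(s - 4) ↔ 5e^(4t); 1·s/(s^2 + 4) ↔ cos(2t); 3·2/(s^2 + 4) ↔ 3sin(2t).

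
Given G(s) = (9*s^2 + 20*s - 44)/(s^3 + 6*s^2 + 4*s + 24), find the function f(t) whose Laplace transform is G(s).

Factor the denominator: s^3 + 6*s^2 + 4*s + 24 = (s + 6)*(s^2 + 4).
Partial fraction decomposition gives [4/(s + 6)] + [5*s/(s^2 + 4)] + [-10/(s^2 + 4)].
Invert each term: 4/(s + 6) ↔ 4e^(-6t); 5·s/(s^2 + 4) ↔ 5cos(2t); -5·2/(s^2 + 4) ↔ -5sin(2t).

f(t) = -5*sin(2*t) + 5*cos(2*t) + 4*exp(-6*t)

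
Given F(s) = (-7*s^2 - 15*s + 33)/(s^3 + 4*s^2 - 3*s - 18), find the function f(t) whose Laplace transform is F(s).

Factor the denominator: s^3 + 4*s^2 - 3*s - 18 = (s - 2)*(s + 3)^2.
Partial fraction decomposition gives [-6/(s + 3)] + [-3/(s + 3)^2] + [-1/(s - 2)].
Invert each term: -6/(s + 3) ↔ -6e^(-3t); -3/(s + 3)^2 ↔ -3t·e^(-3t); -1/(s - 2) ↔ -e^(2t).

f(t) = -3*t*exp(-3*t) - exp(2*t) - 6*exp(-3*t)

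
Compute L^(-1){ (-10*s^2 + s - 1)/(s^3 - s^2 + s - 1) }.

Factor the denominator: s^3 - s^2 + s - 1 = (s - 1)*(s^2 + 1).
Partial fraction decomposition gives [-5/(s - 1)] + [-5*s/(s^2 + 1)] + [-4/(s^2 + 1)].
Invert each term: -5/(s - 1) ↔ -5e^(t); -5·s/(s^2 + 1) ↔ -5cos(t); -4·1/(s^2 + 1) ↔ -4sin(t).

-5*exp(t) - 4*sin(t) - 5*cos(t)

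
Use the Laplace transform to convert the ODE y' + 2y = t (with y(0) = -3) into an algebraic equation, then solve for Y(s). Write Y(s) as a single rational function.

Y(s) = (-3*s^2 + 1)/(s^3 + 2*s^2)

Laplace-transform each side.
The derivative rules (L{y'} = sY - y(0) = sY - (-3)) turn the left side into (s + 2)Y - (-3).
The right side is L{t} = s^(-2).
So (s + 2)Y = s^(-2) + (-3).
Solve for Y(s) and write it as one ratio of polynomials.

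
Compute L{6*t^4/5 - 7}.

-7/s + 144/(5*s^5)

Apply the Laplace transform termwise.
L{-7} = -7/s; (6/5)·[L{t^4} = 4!/s^5 = 24/s^5].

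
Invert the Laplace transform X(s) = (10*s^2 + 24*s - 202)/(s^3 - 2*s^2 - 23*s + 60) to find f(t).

Factor the denominator: s^3 - 2*s^2 - 23*s + 60 = (s - 4)*(s - 3)*(s + 5).
Partial fraction decomposition gives [-1/(s + 5)] + [5/(s - 3)] + [6/(s - 4)].
Invert each term: -1/(s + 5) ↔ -e^(-5t); 5/(s - 3) ↔ 5e^(3t); 6/(s - 4) ↔ 6e^(4t).

f(t) = 6*exp(4*t) + 5*exp(3*t) - exp(-5*t)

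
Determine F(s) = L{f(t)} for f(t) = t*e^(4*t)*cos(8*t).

F(s) = (s - 12)*(s + 4)/(s^2 - 8*s + 80)^2

L{cos(8t)} = s/(s^2 + 64).
Multiplying by e^(4t) shifts s → s - 4, so L{e^(4*t)*cos(8*t)} = (s - 4)/((s - 4)^2 + 64).
Then apply L{t·g(t)} = -d/ds[G(s)] with G(s) = (s - 4)/((s - 4)^2 + 64):
differentiating 1 time and applying the sign gives (s - 12)*(s + 4)/(s^2 - 8*s + 80)^2.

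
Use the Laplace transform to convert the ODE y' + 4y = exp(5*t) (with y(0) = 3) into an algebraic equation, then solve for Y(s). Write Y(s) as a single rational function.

Take the Laplace transform of both sides.
The derivative rules (L{y'} = sY - y(0) = sY - 3) turn the left side into (s + 4)Y - (3).
The right side is L{exp(5*t)} = 1/(s - 5).
So (s + 4)Y = 1/(s - 5) + (3).
Solve for Y(s) and write it as one ratio of polynomials.

Y(s) = (3*s - 14)/(s^2 - s - 20)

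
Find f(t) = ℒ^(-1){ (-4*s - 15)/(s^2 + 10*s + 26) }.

Complete the square in the denominator: s^2 + 10*s + 26 = (s + 5)^2 + 1^2.
Split the numerator to match: -4*s - 15 = -4·(s + 5) + 5·1.
Invert each term: -4·(s + 5)/((s + 5)^2 + 1) ↔ -4e^(-5t)cos(t); 5·1/((s + 5)^2 + 1) ↔ 5e^(-5t)sin(t).

f(t) = 5*exp(-5*t)*sin(t) - 4*exp(-5*t)*cos(t)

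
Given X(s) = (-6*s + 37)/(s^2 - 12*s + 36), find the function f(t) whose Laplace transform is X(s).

Factor the denominator: s^2 - 12*s + 36 = (s - 6)^2.
Partial fraction decomposition gives [-6/(s - 6)] + [(s - 6)^(-2)].
Invert each term: -6/(s - 6) ↔ -6e^(6t); 1/(s - 6)^2 ↔ t·e^(6t).

f(t) = t*exp(6*t) - 6*exp(6*t)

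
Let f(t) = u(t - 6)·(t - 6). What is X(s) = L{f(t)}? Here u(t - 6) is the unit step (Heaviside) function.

X(s) = exp(-6*s)/s^2

By the second shifting theorem, L{u(t - c)·g(t - c)} = e^(-cs)·G(s) with c = 6 and G(s) = L{g(t)}.
L{t} = 1!/s^2 = 1/s^2.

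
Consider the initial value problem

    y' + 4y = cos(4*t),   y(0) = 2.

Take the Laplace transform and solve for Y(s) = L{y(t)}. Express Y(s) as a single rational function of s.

Y(s) = (2*s^2 + s + 32)/(s^3 + 4*s^2 + 16*s + 64)

Transform both sides with L{·}.
Using L{y'} = sY - y(0) = sY - 2, the left side becomes (s + 4)Y - (2).
The right side is L{cos(4*t)} = s/(s^2 + 16).
So (s + 4)Y = s/(s^2 + 16) + (2).
Solve for Y(s) and write it as one ratio of polynomials.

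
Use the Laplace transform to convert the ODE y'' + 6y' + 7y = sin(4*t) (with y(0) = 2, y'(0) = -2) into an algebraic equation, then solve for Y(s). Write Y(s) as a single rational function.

Y(s) = (2*s^3 + 10*s^2 + 32*s + 164)/(s^4 + 6*s^3 + 23*s^2 + 96*s + 112)

Apply the Laplace transform to the equation.
Using L{y''} = s^2 Y - s·y(0) - y'(0) and L{y'} = sY - y(0), with y(0) = 2, y'(0) = -2, the left side becomes (s^2 + 6*s + 7)Y - (2*s + 10).
The right side is L{sin(4*t)} = 4/(s^2 + 16).
So (s^2 + 6*s + 7)Y = 4/(s^2 + 16) + (2*s + 10).
Divide through and combine into a single rational function.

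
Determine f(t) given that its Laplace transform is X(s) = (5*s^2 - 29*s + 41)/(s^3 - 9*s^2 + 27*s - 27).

Factor the denominator: s^3 - 9*s^2 + 27*s - 27 = (s - 3)^3.
Partial fraction decomposition gives [5/(s - 3)] + [(s - 3)^(-2)] + [-1/(s - 3)^3].
Invert each term: 5/(s - 3) ↔ 5e^(3t); 1/(s - 3)^2 ↔ t·e^(3t); -1/(s - 3)^3 ↔ (-1/2)t^2·e^(3t).

f(t) = -t^2*exp(3*t)/2 + t*exp(3*t) + 5*exp(3*t)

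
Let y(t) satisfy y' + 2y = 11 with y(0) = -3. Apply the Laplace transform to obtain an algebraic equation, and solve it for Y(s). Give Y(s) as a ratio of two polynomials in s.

Y(s) = (-3*s + 11)/(s^2 + 2*s)

Take the Laplace transform of both sides.
With L{y'} = sY - y(0) = sY - (-3): the LHS transforms to (s + 2)Y - (-3).
The right side is L{11} = 11/s.
So (s + 2)Y = 11/s + (-3).
Isolate Y and clear denominators.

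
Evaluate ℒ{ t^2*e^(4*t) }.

2/(s - 4)^3

L{e^(4t)} = 1/(s - 4).
Then apply L{t^2·g(t)} = (-1)^2 d^2/ds^2[G(s)] with G(s) = 1/(s - 4):
differentiating 2 times and applying the sign gives 2/(s - 4)^3.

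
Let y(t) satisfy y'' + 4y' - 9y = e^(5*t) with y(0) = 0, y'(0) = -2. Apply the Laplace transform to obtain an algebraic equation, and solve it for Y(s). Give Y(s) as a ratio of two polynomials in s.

Y(s) = (-2*s + 11)/(s^3 - s^2 - 29*s + 45)

Take the Laplace transform of both sides.
With L{y''} = s^2 Y - s·y(0) - y'(0) and L{y'} = sY - y(0), with y(0) = 0, y'(0) = -2: the LHS transforms to (s^2 + 4*s - 9)Y - (-2).
The right side is L{e^(5*t)} = 1/(s - 5).
So (s^2 + 4*s - 9)Y = 1/(s - 5) + (-2).
Isolate Y and clear denominators.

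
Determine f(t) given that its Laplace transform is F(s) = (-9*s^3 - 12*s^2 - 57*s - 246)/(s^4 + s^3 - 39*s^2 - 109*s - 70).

Factor the denominator: s^4 + s^3 - 39*s^2 - 109*s - 70 = (s - 7)*(s + 1)*(s + 2)*(s + 5).
Partial fraction decomposition gives [-6/(s + 5)] + [6/(s + 1)] + [-5/(s - 7)] + [-4/(s + 2)].
Invert each term: -6/(s + 5) ↔ -6e^(-5t); 6/(s + 1) ↔ 6e^(-t); -5/(s - 7) ↔ -5e^(7t); -4/(s + 2) ↔ -4e^(-2t).

f(t) = -5*exp(7*t) + 6*exp(-t) - 4*exp(-2*t) - 6*exp(-5*t)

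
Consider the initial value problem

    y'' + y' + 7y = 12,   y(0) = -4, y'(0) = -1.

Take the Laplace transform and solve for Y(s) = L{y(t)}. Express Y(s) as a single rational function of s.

Apply the Laplace transform to the equation.
The derivative rules (L{y''} = s^2 Y - s·y(0) - y'(0) and L{y'} = sY - y(0), with y(0) = -4, y'(0) = -1) turn the left side into (s^2 + s + 7)Y - (-4*s - 5).
The right side is L{12} = 12/s.
So (s^2 + s + 7)Y = 12/s + (-4*s - 5).
Divide through and combine into a single rational function.

Y(s) = (-4*s^2 - 5*s + 12)/(s^3 + s^2 + 7*s)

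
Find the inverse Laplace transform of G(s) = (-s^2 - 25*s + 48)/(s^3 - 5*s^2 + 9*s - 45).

Factor the denominator: s^3 - 5*s^2 + 9*s - 45 = (s - 5)*(s^2 + 9).
Partial fraction decomposition gives [-3/(s - 5)] + [2*s/(s^2 + 9)] + [-15/(s^2 + 9)].
Invert each term: -3/(s - 5) ↔ -3e^(5t); 2·s/(s^2 + 9) ↔ 2cos(3t); -5·3/(s^2 + 9) ↔ -5sin(3t).

-3*exp(5*t) - 5*sin(3*t) + 2*cos(3*t)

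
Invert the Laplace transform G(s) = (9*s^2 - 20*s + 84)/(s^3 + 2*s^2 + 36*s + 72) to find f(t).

Factor the denominator: s^3 + 2*s^2 + 36*s + 72 = (s + 2)*(s^2 + 36).
Partial fraction decomposition gives [4/(s + 2)] + [5*s/(s^2 + 36)] + [-30/(s^2 + 36)].
Invert each term: 4/(s + 2) ↔ 4e^(-2t); 5·s/(s^2 + 36) ↔ 5cos(6t); -5·6/(s^2 + 36) ↔ -5sin(6t).

f(t) = -5*sin(6*t) + 5*cos(6*t) + 4*exp(-2*t)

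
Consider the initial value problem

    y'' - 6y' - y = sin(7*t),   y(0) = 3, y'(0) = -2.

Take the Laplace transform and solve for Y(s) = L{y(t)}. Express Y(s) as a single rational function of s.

Transform both sides with L{·}.
The derivative rules (L{y''} = s^2 Y - s·y(0) - y'(0) and L{y'} = sY - y(0), with y(0) = 3, y'(0) = -2) turn the left side into (s^2 - 6*s - 1)Y - (3*s - 20).
The right side is L{sin(7*t)} = 7/(s^2 + 49).
So (s^2 - 6*s - 1)Y = 7/(s^2 + 49) + (3*s - 20).
Solve for Y(s) and write it as one ratio of polynomials.

Y(s) = (3*s^3 - 20*s^2 + 147*s - 973)/(s^4 - 6*s^3 + 48*s^2 - 294*s - 49)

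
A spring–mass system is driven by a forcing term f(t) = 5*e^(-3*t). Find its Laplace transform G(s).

L{5} = 5/s.
By the first shifting theorem, multiplying by e^(-3t) replaces s with s + 3.

G(s) = 5/(s + 3)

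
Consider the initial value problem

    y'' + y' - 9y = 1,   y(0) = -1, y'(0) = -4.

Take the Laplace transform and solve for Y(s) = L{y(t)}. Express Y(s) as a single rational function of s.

Apply the Laplace transform to the equation.
Using L{y''} = s^2 Y - s·y(0) - y'(0) and L{y'} = sY - y(0), with y(0) = -1, y'(0) = -4, the left side becomes (s^2 + s - 9)Y - (-s - 5).
The right side is L{1} = 1/s.
So (s^2 + s - 9)Y = 1/s + (-s - 5).
Divide through and combine into a single rational function.

Y(s) = (-s^2 - 5*s + 1)/(s^3 + s^2 - 9*s)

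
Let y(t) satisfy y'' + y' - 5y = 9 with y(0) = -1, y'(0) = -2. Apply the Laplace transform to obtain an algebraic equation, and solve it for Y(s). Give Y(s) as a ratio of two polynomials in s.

Y(s) = (-s^2 - 3*s + 9)/(s^3 + s^2 - 5*s)

Take the Laplace transform of both sides.
The derivative rules (L{y''} = s^2 Y - s·y(0) - y'(0) and L{y'} = sY - y(0), with y(0) = -1, y'(0) = -2) turn the left side into (s^2 + s - 5)Y - (-s - 3).
The right side is L{9} = 9/s.
So (s^2 + s - 5)Y = 9/s + (-s - 3).
Isolate Y and clear denominators.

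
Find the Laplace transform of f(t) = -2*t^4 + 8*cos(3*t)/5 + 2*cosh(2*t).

By linearity of the Laplace transform, transform each term separately.
(-2)·[L{t^4} = 4!/s^5 = 24/s^5]; (8/5)·[L{cos(3t)} = s/(s^2 + 9)]; (2)·[L{cosh(2t)} = s/(s^2 - 4)].

8*s/(5*(s^2 + 9)) + 2*s/(s^2 - 4) - 48/s^5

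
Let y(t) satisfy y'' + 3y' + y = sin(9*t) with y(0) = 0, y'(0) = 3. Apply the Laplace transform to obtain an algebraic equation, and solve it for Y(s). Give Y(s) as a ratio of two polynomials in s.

Y(s) = (3*s^2 + 252)/(s^4 + 3*s^3 + 82*s^2 + 243*s + 81)

Take the Laplace transform of both sides.
Using L{y''} = s^2 Y - s·y(0) - y'(0) and L{y'} = sY - y(0), with y(0) = 0, y'(0) = 3, the left side becomes (s^2 + 3*s + 1)Y - (3).
The right side is L{sin(9*t)} = 9/(s^2 + 81).
So (s^2 + 3*s + 1)Y = 9/(s^2 + 81) + (3).
Solve for Y(s) and write it as one ratio of polynomials.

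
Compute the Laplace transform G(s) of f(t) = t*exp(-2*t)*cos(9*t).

G(s) = (s - 7)*(s + 11)/(s^2 + 4*s + 85)^2

L{cos(9t)} = s/(s^2 + 81).
Multiplying by e^(-2t) shifts s → s + 2, so L{exp(-2*t)*cos(9*t)} = (s + 2)/((s + 2)^2 + 81).
Then apply L{t·g(t)} = -d/ds[H(s)] with H(s) = (s + 2)/((s + 2)^2 + 81):
differentiating 1 time and applying the sign gives (s - 7)*(s + 11)/(s^2 + 4*s + 85)^2.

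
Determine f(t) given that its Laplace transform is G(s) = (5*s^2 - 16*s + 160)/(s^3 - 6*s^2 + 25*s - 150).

f(t) = 4*exp(6*t) - 2*sin(5*t) + cos(5*t)

Factor the denominator: s^3 - 6*s^2 + 25*s - 150 = (s - 6)*(s^2 + 25).
Partial fraction decomposition gives [4/(s - 6)] + [s/(s^2 + 25)] + [-10/(s^2 + 25)].
Invert each term: 4/(s - 6) ↔ 4e^(6t); 1·s/(s^2 + 25) ↔ cos(5t); -2·5/(s^2 + 25) ↔ -2sin(5t).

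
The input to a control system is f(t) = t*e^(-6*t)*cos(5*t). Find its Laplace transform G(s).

L{cos(5t)} = s/(s^2 + 25).
Multiplying by e^(-6t) shifts s → s + 6, so L{e^(-6*t)*cos(5*t)} = (s + 6)/((s + 6)^2 + 25).
Then apply L{t·g(t)} = -d/ds[H(s)] with H(s) = (s + 6)/((s + 6)^2 + 25):
differentiating 1 time and applying the sign gives (s + 1)*(s + 11)/(s^2 + 12*s + 61)^2.

G(s) = (s + 1)*(s + 11)/(s^2 + 12*s + 61)^2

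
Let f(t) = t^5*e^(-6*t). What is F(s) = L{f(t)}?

F(s) = 120/(s + 6)^6

L{t^5} = 5!/s^6 = 120/s^6.
By the first shifting theorem, multiplying by e^(-6t) replaces s with s + 6.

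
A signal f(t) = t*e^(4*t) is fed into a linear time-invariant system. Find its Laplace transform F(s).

F(s) = (s - 4)^(-2)

L{e^(4t)} = 1/(s - 4).
Then apply L{t·g(t)} = -d/ds[G(s)] with G(s) = 1/(s - 4):
differentiating 1 time and applying the sign gives (s - 4)^(-2).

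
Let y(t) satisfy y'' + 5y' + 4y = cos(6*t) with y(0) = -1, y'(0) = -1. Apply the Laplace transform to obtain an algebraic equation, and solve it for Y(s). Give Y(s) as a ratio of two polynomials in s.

Apply the Laplace transform to the equation.
With L{y''} = s^2 Y - s·y(0) - y'(0) and L{y'} = sY - y(0), with y(0) = -1, y'(0) = -1: the LHS transforms to (s^2 + 5*s + 4)Y - (-s - 6).
The right side is L{cos(6*t)} = s/(s^2 + 36).
So (s^2 + 5*s + 4)Y = s/(s^2 + 36) + (-s - 6).
Isolate Y and clear denominators.

Y(s) = (-s^3 - 6*s^2 - 35*s - 216)/(s^4 + 5*s^3 + 40*s^2 + 180*s + 144)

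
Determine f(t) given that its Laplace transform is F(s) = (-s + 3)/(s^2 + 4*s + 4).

Factor the denominator: s^2 + 4*s + 4 = (s + 2)^2.
Partial fraction decomposition gives [-1/(s + 2)] + [5/(s + 2)^2].
Invert each term: -1/(s + 2) ↔ -e^(-2t); 5/(s + 2)^2 ↔ 5t·e^(-2t).

f(t) = 5*t*exp(-2*t) - exp(-2*t)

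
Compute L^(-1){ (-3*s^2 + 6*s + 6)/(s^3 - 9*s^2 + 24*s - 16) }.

-6*t*exp(4*t) - 4*exp(4*t) + exp(t)

Factor the denominator: s^3 - 9*s^2 + 24*s - 16 = (s - 4)^2*(s - 1).
Partial fraction decomposition gives [-4/(s - 4)] + [-6/(s - 4)^2] + [1/(s - 1)].
Invert each term: -4/(s - 4) ↔ -4e^(4t); -6/(s - 4)^2 ↔ -6t·e^(4t); 1/(s - 1) ↔ e^(t).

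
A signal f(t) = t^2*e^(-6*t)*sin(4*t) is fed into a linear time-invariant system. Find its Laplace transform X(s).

L{sin(4t)} = 4/(s^2 + 16).
Multiplying by e^(-6t) shifts s → s + 6, so L{e^(-6*t)*sin(4*t)} = 4/((s + 6)^2 + 16).
Then apply L{t^2·g(t)} = (-1)^2 d^2/ds^2[G(s)] with G(s) = 4/((s + 6)^2 + 16):
differentiating 2 times and applying the sign gives 8*(3*s^2 + 36*s + 92)/(s^2 + 12*s + 52)^3.

X(s) = 8*(3*s^2 + 36*s + 92)/(s^2 + 12*s + 52)^3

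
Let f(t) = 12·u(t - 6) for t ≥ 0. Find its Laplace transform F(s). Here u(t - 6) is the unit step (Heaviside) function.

F(s) = 12*exp(-6*s)/s

By the second shifting theorem, L{u(t - c)·g(t - c)} = e^(-cs)·G(s) with c = 6 and G(s) = L{g(t)}.
L{12} = 12/s.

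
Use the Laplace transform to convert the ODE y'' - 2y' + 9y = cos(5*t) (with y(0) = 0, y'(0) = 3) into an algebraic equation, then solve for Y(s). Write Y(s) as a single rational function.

Y(s) = (3*s^2 + s + 75)/(s^4 - 2*s^3 + 34*s^2 - 50*s + 225)

Laplace-transform each side.
Using L{y''} = s^2 Y - s·y(0) - y'(0) and L{y'} = sY - y(0), with y(0) = 0, y'(0) = 3, the left side becomes (s^2 - 2*s + 9)Y - (3).
The right side is L{cos(5*t)} = s/(s^2 + 25).
So (s^2 - 2*s + 9)Y = s/(s^2 + 25) + (3).
Solve for Y(s) and write it as one ratio of polynomials.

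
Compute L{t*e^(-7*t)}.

L{e^(-7t)} = 1/(s + 7).
Then apply L{t·g(t)} = -d/ds[G(s)] with G(s) = 1/(s + 7):
differentiating 1 time and applying the sign gives (s + 7)^(-2).

(s + 7)^(-2)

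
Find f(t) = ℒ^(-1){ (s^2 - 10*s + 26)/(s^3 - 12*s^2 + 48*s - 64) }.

f(t) = t^2*exp(4*t) - 2*t*exp(4*t) + exp(4*t)

Factor the denominator: s^3 - 12*s^2 + 48*s - 64 = (s - 4)^3.
Partial fraction decomposition gives [1/(s - 4)] + [-2/(s - 4)^2] + [2/(s - 4)^3].
Invert each term: 1/(s - 4) ↔ e^(4t); -2/(s - 4)^2 ↔ -2t·e^(4t); 2/(s - 4)^3 ↔ (1)t^2·e^(4t).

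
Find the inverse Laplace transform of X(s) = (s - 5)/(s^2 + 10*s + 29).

Complete the square in the denominator: s^2 + 10*s + 29 = (s + 5)^2 + 2^2.
Split the numerator to match: s - 5 = 1·(s + 5) - 5·2.
Invert each term: 1·(s + 5)/((s + 5)^2 + 4) ↔ e^(-5t)cos(2t); -5·2/((s + 5)^2 + 4) ↔ -5e^(-5t)sin(2t).

-5*exp(-5*t)*sin(2*t) + exp(-5*t)*cos(2*t)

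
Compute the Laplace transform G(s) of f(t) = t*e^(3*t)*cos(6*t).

L{cos(6t)} = s/(s^2 + 36).
Multiplying by e^(3t) shifts s → s - 3, so L{e^(3*t)*cos(6*t)} = (s - 3)/((s - 3)^2 + 36).
Then apply L{t·g(t)} = -d/ds[H(s)] with H(s) = (s - 3)/((s - 3)^2 + 36):
differentiating 1 time and applying the sign gives (s - 9)*(s + 3)/(s^2 - 6*s + 45)^2.

G(s) = (s - 9)*(s + 3)/(s^2 - 6*s + 45)^2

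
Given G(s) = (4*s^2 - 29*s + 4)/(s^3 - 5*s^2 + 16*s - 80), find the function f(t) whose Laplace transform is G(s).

Factor the denominator: s^3 - 5*s^2 + 16*s - 80 = (s - 5)*(s^2 + 16).
Partial fraction decomposition gives [-1/(s - 5)] + [5*s/(s^2 + 16)] + [-4/(s^2 + 16)].
Invert each term: -1/(s - 5) ↔ -e^(5t); 5·s/(s^2 + 16) ↔ 5cos(4t); -1·4/(s^2 + 16) ↔ -sin(4t).

f(t) = -exp(5*t) - sin(4*t) + 5*cos(4*t)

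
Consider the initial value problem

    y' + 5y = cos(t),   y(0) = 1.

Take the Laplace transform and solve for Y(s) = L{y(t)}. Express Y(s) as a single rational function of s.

Apply the Laplace transform to the equation.
With L{y'} = sY - y(0) = sY - 1: the LHS transforms to (s + 5)Y - (1).
The right side is L{cos(t)} = s/(s^2 + 1).
So (s + 5)Y = s/(s^2 + 1) + (1).
Divide through and combine into a single rational function.

Y(s) = (s^2 + s + 1)/(s^3 + 5*s^2 + s + 5)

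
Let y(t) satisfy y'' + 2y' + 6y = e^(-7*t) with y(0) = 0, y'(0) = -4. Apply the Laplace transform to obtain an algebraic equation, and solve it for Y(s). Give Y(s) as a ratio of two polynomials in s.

Y(s) = (-4*s - 27)/(s^3 + 9*s^2 + 20*s + 42)

Apply the Laplace transform to the equation.
Using L{y''} = s^2 Y - s·y(0) - y'(0) and L{y'} = sY - y(0), with y(0) = 0, y'(0) = -4, the left side becomes (s^2 + 2*s + 6)Y - (-4).
The right side is L{e^(-7*t)} = 1/(s + 7).
So (s^2 + 2*s + 6)Y = 1/(s + 7) + (-4).
Divide through and combine into a single rational function.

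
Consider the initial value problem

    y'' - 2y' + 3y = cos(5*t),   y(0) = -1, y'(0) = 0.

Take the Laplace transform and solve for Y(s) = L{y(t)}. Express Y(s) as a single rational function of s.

Transform both sides with L{·}.
With L{y''} = s^2 Y - s·y(0) - y'(0) and L{y'} = sY - y(0), with y(0) = -1, y'(0) = 0: the LHS transforms to (s^2 - 2*s + 3)Y - (-s + 2).
The right side is L{cos(5*t)} = s/(s^2 + 25).
So (s^2 - 2*s + 3)Y = s/(s^2 + 25) + (-s + 2).
Isolate Y and clear denominators.

Y(s) = (-s^3 + 2*s^2 - 24*s + 50)/(s^4 - 2*s^3 + 28*s^2 - 50*s + 75)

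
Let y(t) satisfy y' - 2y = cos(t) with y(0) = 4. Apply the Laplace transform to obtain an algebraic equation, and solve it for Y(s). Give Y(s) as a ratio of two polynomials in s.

Y(s) = (4*s^2 + s + 4)/(s^3 - 2*s^2 + s - 2)

Apply the Laplace transform to the equation.
The derivative rules (L{y'} = sY - y(0) = sY - 4) turn the left side into (s - 2)Y - (4).
The right side is L{cos(t)} = s/(s^2 + 1).
So (s - 2)Y = s/(s^2 + 1) + (4).
Divide through and combine into a single rational function.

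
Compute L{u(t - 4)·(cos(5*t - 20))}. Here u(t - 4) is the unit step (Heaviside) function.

By the second shifting theorem, L{u(t - c)·g(t - c)} = e^(-cs)·G(s) with c = 4 and G(s) = L{g(t)}.
L{cos(5t)} = s/(s^2 + 25).

s*exp(-4*s)/(s^2 + 25)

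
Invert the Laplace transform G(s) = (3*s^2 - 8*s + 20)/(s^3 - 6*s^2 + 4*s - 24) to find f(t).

f(t) = 2*exp(6*t) - sin(2*t) + cos(2*t)

Factor the denominator: s^3 - 6*s^2 + 4*s - 24 = (s - 6)*(s^2 + 4).
Partial fraction decomposition gives [2/(s - 6)] + [s/(s^2 + 4)] + [-2/(s^2 + 4)].
Invert each term: 2/(s - 6) ↔ 2e^(6t); 1·s/(s^2 + 4) ↔ cos(2t); -1·2/(s^2 + 4) ↔ -sin(2t).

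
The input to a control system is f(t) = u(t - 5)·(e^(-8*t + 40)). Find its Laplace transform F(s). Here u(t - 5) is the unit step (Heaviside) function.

F(s) = exp(-5*s)/(s + 8)

By the second shifting theorem, L{u(t - c)·g(t - c)} = e^(-cs)·G(s) with c = 5 and G(s) = L{g(t)}.
L{e^(-8t)} = 1/(s + 8).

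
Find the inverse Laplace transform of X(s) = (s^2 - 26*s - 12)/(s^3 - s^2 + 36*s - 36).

Factor the denominator: s^3 - s^2 + 36*s - 36 = (s - 1)*(s^2 + 36).
Partial fraction decomposition gives [-1/(s - 1)] + [2*s/(s^2 + 36)] + [-24/(s^2 + 36)].
Invert each term: -1/(s - 1) ↔ -e^(t); 2·s/(s^2 + 36) ↔ 2cos(6t); -4·6/(s^2 + 36) ↔ -4sin(6t).

-exp(t) - 4*sin(6*t) + 2*cos(6*t)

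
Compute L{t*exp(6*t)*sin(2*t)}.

4*(s - 6)/(s^2 - 12*s + 40)^2

L{sin(2t)} = 2/(s^2 + 4).
Multiplying by e^(6t) shifts s → s - 6, so L{exp(6*t)*sin(2*t)} = 2/((s - 6)^2 + 4).
Then apply L{t·g(t)} = -d/ds[G(s)] with G(s) = 2/((s - 6)^2 + 4):
differentiating 1 time and applying the sign gives 4*(s - 6)/(s^2 - 12*s + 40)^2.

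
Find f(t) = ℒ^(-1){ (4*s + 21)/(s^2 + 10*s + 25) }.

f(t) = t*exp(-5*t) + 4*exp(-5*t)

Factor the denominator: s^2 + 10*s + 25 = (s + 5)^2.
Partial fraction decomposition gives [4/(s + 5)] + [(s + 5)^(-2)].
Invert each term: 4/(s + 5) ↔ 4e^(-5t); 1/(s + 5)^2 ↔ t·e^(-5t).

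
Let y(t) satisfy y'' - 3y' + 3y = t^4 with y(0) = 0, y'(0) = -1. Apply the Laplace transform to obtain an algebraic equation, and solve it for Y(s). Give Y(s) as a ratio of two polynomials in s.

Y(s) = (-s^5 + 24)/(s^7 - 3*s^6 + 3*s^5)

Transform both sides with L{·}.
The derivative rules (L{y''} = s^2 Y - s·y(0) - y'(0) and L{y'} = sY - y(0), with y(0) = 0, y'(0) = -1) turn the left side into (s^2 - 3*s + 3)Y - (-1).
The right side is L{t^4} = 24/s^5.
So (s^2 - 3*s + 3)Y = 24/s^5 + (-1).
Divide through and combine into a single rational function.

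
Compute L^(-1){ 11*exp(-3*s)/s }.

The factor e^(-3s) signals a time shift by c = 3 (second shifting theorem).
L{11} = 11/s, so L^-1{11/s} = 11.
Hence the inverse is u(t - 3) times that function evaluated at t - 3.

Heaviside(t - 3)*(11)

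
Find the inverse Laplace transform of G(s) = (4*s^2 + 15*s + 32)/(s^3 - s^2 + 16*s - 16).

Factor the denominator: s^3 - s^2 + 16*s - 16 = (s - 1)*(s^2 + 16).
Partial fraction decomposition gives [3/(s - 1)] + [s/(s^2 + 16)] + [16/(s^2 + 16)].
Invert each term: 3/(s - 1) ↔ 3e^(t); 1·s/(s^2 + 16) ↔ cos(4t); 4·4/(s^2 + 16) ↔ 4sin(4t).

3*exp(t) + 4*sin(4*t) + cos(4*t)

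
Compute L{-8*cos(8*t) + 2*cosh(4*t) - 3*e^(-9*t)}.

-8*s/(s^2 + 64) + 2*s/(s^2 - 16) - 3/(s + 9)

Apply the Laplace transform termwise.
(-3)·[L{e^(-9t)} = 1/(s + 9)]; (2)·[L{cosh(4t)} = s/(s^2 - 16)]; (-8)·[L{cos(8t)} = s/(s^2 + 64)].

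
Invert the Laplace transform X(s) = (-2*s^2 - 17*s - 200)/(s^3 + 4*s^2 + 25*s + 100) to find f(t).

f(t) = -5*sin(5*t) + 2*cos(5*t) - 4*exp(-4*t)

Factor the denominator: s^3 + 4*s^2 + 25*s + 100 = (s + 4)*(s^2 + 25).
Partial fraction decomposition gives [-4/(s + 4)] + [2*s/(s^2 + 25)] + [-25/(s^2 + 25)].
Invert each term: -4/(s + 4) ↔ -4e^(-4t); 2·s/(s^2 + 25) ↔ 2cos(5t); -5·5/(s^2 + 25) ↔ -5sin(5t).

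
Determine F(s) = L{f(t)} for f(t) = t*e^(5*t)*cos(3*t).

F(s) = (s - 8)*(s - 2)/(s^2 - 10*s + 34)^2

L{cos(3t)} = s/(s^2 + 9).
Multiplying by e^(5t) shifts s → s - 5, so L{e^(5*t)*cos(3*t)} = (s - 5)/((s - 5)^2 + 9).
Then apply L{t·g(t)} = -d/ds[G(s)] with G(s) = (s - 5)/((s - 5)^2 + 9):
differentiating 1 time and applying the sign gives (s - 8)*(s - 2)/(s^2 - 10*s + 34)^2.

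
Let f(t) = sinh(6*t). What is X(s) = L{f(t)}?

L{sinh(6t)} = 6/(s^2 - 36).

X(s) = 6/(s^2 - 36)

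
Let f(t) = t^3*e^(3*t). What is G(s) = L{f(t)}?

G(s) = 6/(s - 3)^4

L{t^3} = 3!/s^4 = 6/s^4.
By the first shifting theorem, multiplying by e^(3t) replaces s with s - 3.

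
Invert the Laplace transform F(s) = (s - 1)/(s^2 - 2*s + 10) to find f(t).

f(t) = exp(t)*cos(3*t)

Rewrite the denominator: s^2 - 2*s + 10 = (s - 1)^2 + 9.
The form in (s - 1) signals a first-shifting-theorem factor e^(t).
Since L{cos(3t)} = s/(s^2 + 9), the inverse is exp(t)*cos(3*t).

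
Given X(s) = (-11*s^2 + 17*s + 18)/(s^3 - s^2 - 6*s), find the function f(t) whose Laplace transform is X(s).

Factor the denominator: s^3 - s^2 - 6*s = s*(s - 3)*(s + 2).
Partial fraction decomposition gives [-2/(s - 3)] + [-6/(s + 2)] + [-3/s].
Invert each term: -2/(s - 3) ↔ -2e^(3t); -6/(s + 2) ↔ -6e^(-2t); -3/(s - 0) ↔ -3e^(0t).

f(t) = -2*exp(3*t) - 3 - 6*exp(-2*t)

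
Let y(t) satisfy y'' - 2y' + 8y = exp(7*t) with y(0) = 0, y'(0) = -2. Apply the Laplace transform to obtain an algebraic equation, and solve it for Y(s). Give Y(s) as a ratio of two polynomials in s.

Transform both sides with L{·}.
Using L{y''} = s^2 Y - s·y(0) - y'(0) and L{y'} = sY - y(0), with y(0) = 0, y'(0) = -2, the left side becomes (s^2 - 2*s + 8)Y - (-2).
The right side is L{exp(7*t)} = 1/(s - 7).
So (s^2 - 2*s + 8)Y = 1/(s - 7) + (-2).
Divide through and combine into a single rational function.

Y(s) = (-2*s + 15)/(s^3 - 9*s^2 + 22*s - 56)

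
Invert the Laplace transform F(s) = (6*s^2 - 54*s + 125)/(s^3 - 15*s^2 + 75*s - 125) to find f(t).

Factor the denominator: s^3 - 15*s^2 + 75*s - 125 = (s - 5)^3.
Partial fraction decomposition gives [6/(s - 5)] + [6/(s - 5)^2] + [5/(s - 5)^3].
Invert each term: 6/(s - 5) ↔ 6e^(5t); 6/(s - 5)^2 ↔ 6t·e^(5t); 5/(s - 5)^3 ↔ (5/2)t^2·e^(5t).

f(t) = 5*t^2*exp(5*t)/2 + 6*t*exp(5*t) + 6*exp(5*t)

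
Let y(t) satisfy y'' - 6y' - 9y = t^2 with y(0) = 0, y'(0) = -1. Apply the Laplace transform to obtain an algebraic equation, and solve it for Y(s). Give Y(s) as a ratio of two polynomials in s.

Y(s) = (-s^3 + 2)/(s^5 - 6*s^4 - 9*s^3)

Laplace-transform each side.
With L{y''} = s^2 Y - s·y(0) - y'(0) and L{y'} = sY - y(0), with y(0) = 0, y'(0) = -1: the LHS transforms to (s^2 - 6*s - 9)Y - (-1).
The right side is L{t^2} = 2/s^3.
So (s^2 - 6*s - 9)Y = 2/s^3 + (-1).
Solve for Y(s) and write it as one ratio of polynomials.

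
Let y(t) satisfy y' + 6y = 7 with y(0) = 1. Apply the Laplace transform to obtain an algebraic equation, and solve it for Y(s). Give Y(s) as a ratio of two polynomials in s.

Y(s) = (s + 7)/(s^2 + 6*s)

Transform both sides with L{·}.
With L{y'} = sY - y(0) = sY - 1: the LHS transforms to (s + 6)Y - (1).
The right side is L{7} = 7/s.
So (s + 6)Y = 7/s + (1).
Isolate Y and clear denominators.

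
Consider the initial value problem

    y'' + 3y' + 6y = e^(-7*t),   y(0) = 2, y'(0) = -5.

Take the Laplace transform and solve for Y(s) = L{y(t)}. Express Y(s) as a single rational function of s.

Laplace-transform each side.
Using L{y''} = s^2 Y - s·y(0) - y'(0) and L{y'} = sY - y(0), with y(0) = 2, y'(0) = -5, the left side becomes (s^2 + 3*s + 6)Y - (2*s + 1).
The right side is L{e^(-7*t)} = 1/(s + 7).
So (s^2 + 3*s + 6)Y = 1/(s + 7) + (2*s + 1).
Divide through and combine into a single rational function.

Y(s) = (2*s^2 + 15*s + 8)/(s^3 + 10*s^2 + 27*s + 42)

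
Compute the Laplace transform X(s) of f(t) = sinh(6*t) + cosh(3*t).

The transform is linear, so treat each term independently.
L{sinh(6t)} = 6/(s^2 - 36); L{cosh(3t)} = s/(s^2 - 9).

X(s) = s/(s^2 - 9) + 6/(s^2 - 36)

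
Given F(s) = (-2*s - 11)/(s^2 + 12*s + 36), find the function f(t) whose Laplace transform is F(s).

f(t) = t*exp(-6*t) - 2*exp(-6*t)

Factor the denominator: s^2 + 12*s + 36 = (s + 6)^2.
Partial fraction decomposition gives [-2/(s + 6)] + [(s + 6)^(-2)].
Invert each term: -2/(s + 6) ↔ -2e^(-6t); 1/(s + 6)^2 ↔ t·e^(-6t).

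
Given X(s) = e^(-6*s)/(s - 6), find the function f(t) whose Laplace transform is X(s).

The factor e^(-6s) signals a time shift by c = 6 (second shifting theorem).
L{e^(6t)} = 1/(s - 6), so L^-1{1/(s - 6)} = e^(6*t).
Hence the inverse is u(t - 6) times that function evaluated at t - 6.

f(t) = Heaviside(t - 6)*(exp(6*t - 36))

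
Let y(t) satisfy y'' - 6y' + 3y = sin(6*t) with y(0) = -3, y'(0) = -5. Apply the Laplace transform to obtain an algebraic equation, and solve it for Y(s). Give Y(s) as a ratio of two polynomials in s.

Transform both sides with L{·}.
With L{y''} = s^2 Y - s·y(0) - y'(0) and L{y'} = sY - y(0), with y(0) = -3, y'(0) = -5: the LHS transforms to (s^2 - 6*s + 3)Y - (-3*s + 13).
The right side is L{sin(6*t)} = 6/(s^2 + 36).
So (s^2 - 6*s + 3)Y = 6/(s^2 + 36) + (-3*s + 13).
Isolate Y and clear denominators.

Y(s) = (-3*s^3 + 13*s^2 - 108*s + 474)/(s^4 - 6*s^3 + 39*s^2 - 216*s + 108)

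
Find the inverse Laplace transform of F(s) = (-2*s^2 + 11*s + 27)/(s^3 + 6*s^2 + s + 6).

Factor the denominator: s^3 + 6*s^2 + s + 6 = (s + 6)*(s^2 + 1).
Partial fraction decomposition gives [-3/(s + 6)] + [s/(s^2 + 1)] + [5/(s^2 + 1)].
Invert each term: -3/(s + 6) ↔ -3e^(-6t); 1·s/(s^2 + 1) ↔ cos(t); 5·1/(s^2 + 1) ↔ 5sin(t).

5*sin(t) + cos(t) - 3*exp(-6*t)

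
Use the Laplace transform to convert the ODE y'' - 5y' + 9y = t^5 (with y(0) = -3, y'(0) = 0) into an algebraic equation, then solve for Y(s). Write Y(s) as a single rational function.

Transform both sides with L{·}.
With L{y''} = s^2 Y - s·y(0) - y'(0) and L{y'} = sY - y(0), with y(0) = -3, y'(0) = 0: the LHS transforms to (s^2 - 5*s + 9)Y - (-3*s + 15).
The right side is L{t^5} = 120/s^6.
So (s^2 - 5*s + 9)Y = 120/s^6 + (-3*s + 15).
Divide through and combine into a single rational function.

Y(s) = (-3*s^7 + 15*s^6 + 120)/(s^8 - 5*s^7 + 9*s^6)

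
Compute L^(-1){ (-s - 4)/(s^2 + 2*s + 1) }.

-3*t*exp(-t) - exp(-t)

Factor the denominator: s^2 + 2*s + 1 = (s + 1)^2.
Partial fraction decomposition gives [-1/(s + 1)] + [-3/(s + 1)^2].
Invert each term: -1/(s + 1) ↔ -e^(-t); -3/(s + 1)^2 ↔ -3t·e^(-t).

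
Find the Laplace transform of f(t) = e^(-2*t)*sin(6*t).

L{sin(6t)} = 6/(s^2 + 36).
By the first shifting theorem, multiplying by e^(-2t) replaces s with s + 2.

6/((s + 2)^2 + 36)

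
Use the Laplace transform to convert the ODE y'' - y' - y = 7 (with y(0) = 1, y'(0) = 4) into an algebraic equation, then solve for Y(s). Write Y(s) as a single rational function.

Y(s) = (s^2 + 3*s + 7)/(s^3 - s^2 - s)

Take the Laplace transform of both sides.
The derivative rules (L{y''} = s^2 Y - s·y(0) - y'(0) and L{y'} = sY - y(0), with y(0) = 1, y'(0) = 4) turn the left side into (s^2 - s - 1)Y - (s + 3).
The right side is L{7} = 7/s.
So (s^2 - s - 1)Y = 7/s + (s + 3).
Solve for Y(s) and write it as one ratio of polynomials.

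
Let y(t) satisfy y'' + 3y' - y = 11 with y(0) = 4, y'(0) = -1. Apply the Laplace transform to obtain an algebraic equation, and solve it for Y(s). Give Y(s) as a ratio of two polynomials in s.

Y(s) = (4*s^2 + 11*s + 11)/(s^3 + 3*s^2 - s)

Laplace-transform each side.
With L{y''} = s^2 Y - s·y(0) - y'(0) and L{y'} = sY - y(0), with y(0) = 4, y'(0) = -1: the LHS transforms to (s^2 + 3*s - 1)Y - (4*s + 11).
The right side is L{11} = 11/s.
So (s^2 + 3*s - 1)Y = 11/s + (4*s + 11).
Isolate Y and clear denominators.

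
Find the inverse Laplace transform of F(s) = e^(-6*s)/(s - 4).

The factor e^(-6s) signals a time shift by c = 6 (second shifting theorem).
L{e^(4t)} = 1/(s - 4), so L^-1{1/(s - 4)} = e^(4*t).
Hence the inverse is u(t - 6) times that function evaluated at t - 6.

Heaviside(t - 6)*(exp(4*t - 24))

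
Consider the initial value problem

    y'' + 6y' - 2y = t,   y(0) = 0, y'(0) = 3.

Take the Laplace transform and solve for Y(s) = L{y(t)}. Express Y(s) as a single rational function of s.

Apply the Laplace transform to the equation.
With L{y''} = s^2 Y - s·y(0) - y'(0) and L{y'} = sY - y(0), with y(0) = 0, y'(0) = 3: the LHS transforms to (s^2 + 6*s - 2)Y - (3).
The right side is L{t} = s^(-2).
So (s^2 + 6*s - 2)Y = s^(-2) + (3).
Solve for Y(s) and write it as one ratio of polynomials.

Y(s) = (3*s^2 + 1)/(s^4 + 6*s^3 - 2*s^2)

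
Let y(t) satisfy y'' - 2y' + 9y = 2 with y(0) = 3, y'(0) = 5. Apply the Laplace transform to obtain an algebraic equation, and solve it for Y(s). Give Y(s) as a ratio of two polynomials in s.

Take the Laplace transform of both sides.
With L{y''} = s^2 Y - s·y(0) - y'(0) and L{y'} = sY - y(0), with y(0) = 3, y'(0) = 5: the LHS transforms to (s^2 - 2*s + 9)Y - (3*s - 1).
The right side is L{2} = 2/s.
So (s^2 - 2*s + 9)Y = 2/s + (3*s - 1).
Divide through and combine into a single rational function.

Y(s) = (3*s^2 - s + 2)/(s^3 - 2*s^2 + 9*s)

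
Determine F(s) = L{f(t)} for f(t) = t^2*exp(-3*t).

L{e^(-3t)} = 1/(s + 3).
Then apply L{t^2·g(t)} = (-1)^2 d^2/ds^2[G(s)] with G(s) = 1/(s + 3):
differentiating 2 times and applying the sign gives 2/(s + 3)^3.

F(s) = 2/(s + 3)^3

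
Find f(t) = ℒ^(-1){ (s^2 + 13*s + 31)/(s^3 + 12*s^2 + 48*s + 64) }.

Factor the denominator: s^3 + 12*s^2 + 48*s + 64 = (s + 4)^3.
Partial fraction decomposition gives [1/(s + 4)] + [5/(s + 4)^2] + [-5/(s + 4)^3].
Invert each term: 1/(s + 4) ↔ e^(-4t); 5/(s + 4)^2 ↔ 5t·e^(-4t); -5/(s + 4)^3 ↔ (-5/2)t^2·e^(-4t).

f(t) = -5*t^2*exp(-4*t)/2 + 5*t*exp(-4*t) + exp(-4*t)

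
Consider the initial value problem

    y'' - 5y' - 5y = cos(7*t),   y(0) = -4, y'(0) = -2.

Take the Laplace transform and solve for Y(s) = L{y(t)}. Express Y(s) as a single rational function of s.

Y(s) = (-4*s^3 + 18*s^2 - 195*s + 882)/(s^4 - 5*s^3 + 44*s^2 - 245*s - 245)

Transform both sides with L{·}.
With L{y''} = s^2 Y - s·y(0) - y'(0) and L{y'} = sY - y(0), with y(0) = -4, y'(0) = -2: the LHS transforms to (s^2 - 5*s - 5)Y - (-4*s + 18).
The right side is L{cos(7*t)} = s/(s^2 + 49).
So (s^2 - 5*s - 5)Y = s/(s^2 + 49) + (-4*s + 18).
Divide through and combine into a single rational function.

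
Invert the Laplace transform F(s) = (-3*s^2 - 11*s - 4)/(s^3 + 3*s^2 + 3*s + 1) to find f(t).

Factor the denominator: s^3 + 3*s^2 + 3*s + 1 = (s + 1)^3.
Partial fraction decomposition gives [-3/(s + 1)] + [-5/(s + 1)^2] + [4/(s + 1)^3].
Invert each term: -3/(s + 1) ↔ -3e^(-t); -5/(s + 1)^2 ↔ -5t·e^(-t); 4/(s + 1)^3 ↔ (2)t^2·e^(-t).

f(t) = 2*t^2*exp(-t) - 5*t*exp(-t) - 3*exp(-t)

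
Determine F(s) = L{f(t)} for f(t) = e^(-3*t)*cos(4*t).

F(s) = (s + 3)/((s + 3)^2 + 16)

L{cos(4t)} = s/(s^2 + 16).
By the first shifting theorem, multiplying by e^(-3t) replaces s with s + 3.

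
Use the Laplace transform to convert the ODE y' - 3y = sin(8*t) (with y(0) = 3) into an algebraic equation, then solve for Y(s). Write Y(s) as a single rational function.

Apply the Laplace transform to the equation.
The derivative rules (L{y'} = sY - y(0) = sY - 3) turn the left side into (s - 3)Y - (3).
The right side is L{sin(8*t)} = 8/(s^2 + 64).
So (s - 3)Y = 8/(s^2 + 64) + (3).
Divide through and combine into a single rational function.

Y(s) = (3*s^2 + 200)/(s^3 - 3*s^2 + 64*s - 192)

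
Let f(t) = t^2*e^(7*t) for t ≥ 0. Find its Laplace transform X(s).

L{t^2} = 2!/s^3 = 2/s^3.
By the first shifting theorem, multiplying by e^(7t) replaces s with s - 7.

X(s) = 2/(s - 7)^3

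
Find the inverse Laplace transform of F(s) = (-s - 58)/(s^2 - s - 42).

-5*exp(7*t) + 4*exp(-6*t)

Factor the denominator: s^2 - s - 42 = (s - 7)*(s + 6).
Partial fraction decomposition gives [4/(s + 6)] + [-5/(s - 7)].
Invert each term: 4/(s + 6) ↔ 4e^(-6t); -5/(s - 7) ↔ -5e^(7t).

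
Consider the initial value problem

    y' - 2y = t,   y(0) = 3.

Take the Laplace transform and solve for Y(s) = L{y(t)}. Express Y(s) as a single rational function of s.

Y(s) = (3*s^2 + 1)/(s^3 - 2*s^2)

Take the Laplace transform of both sides.
With L{y'} = sY - y(0) = sY - 3: the LHS transforms to (s - 2)Y - (3).
The right side is L{t} = s^(-2).
So (s - 2)Y = s^(-2) + (3).
Solve for Y(s) and write it as one ratio of polynomials.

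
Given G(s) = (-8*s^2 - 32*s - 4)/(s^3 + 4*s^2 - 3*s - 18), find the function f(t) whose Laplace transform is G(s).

f(t) = -4*t*exp(-3*t) - 4*exp(2*t) - 4*exp(-3*t)

Factor the denominator: s^3 + 4*s^2 - 3*s - 18 = (s - 2)*(s + 3)^2.
Partial fraction decomposition gives [-4/(s + 3)] + [-4/(s + 3)^2] + [-4/(s - 2)].
Invert each term: -4/(s + 3) ↔ -4e^(-3t); -4/(s + 3)^2 ↔ -4t·e^(-3t); -4/(s - 2) ↔ -4e^(2t).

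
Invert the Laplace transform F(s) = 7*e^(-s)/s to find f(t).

The factor e^(-s) signals a time shift by c = 1 (second shifting theorem).
L{7} = 7/s, so L^-1{7/s} = 7.
Hence the inverse is u(t - 1) times that function evaluated at t - 1.

f(t) = Heaviside(t - 1)*(7)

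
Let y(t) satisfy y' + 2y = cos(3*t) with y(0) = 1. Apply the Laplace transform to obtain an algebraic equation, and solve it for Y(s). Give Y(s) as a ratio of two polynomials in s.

Y(s) = (s^2 + s + 9)/(s^3 + 2*s^2 + 9*s + 18)

Laplace-transform each side.
With L{y'} = sY - y(0) = sY - 1: the LHS transforms to (s + 2)Y - (1).
The right side is L{cos(3*t)} = s/(s^2 + 9).
So (s + 2)Y = s/(s^2 + 9) + (1).
Solve for Y(s) and write it as one ratio of polynomials.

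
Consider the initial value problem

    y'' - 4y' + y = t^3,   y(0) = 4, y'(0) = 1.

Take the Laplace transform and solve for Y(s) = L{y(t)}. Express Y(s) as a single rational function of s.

Take the Laplace transform of both sides.
The derivative rules (L{y''} = s^2 Y - s·y(0) - y'(0) and L{y'} = sY - y(0), with y(0) = 4, y'(0) = 1) turn the left side into (s^2 - 4*s + 1)Y - (4*s - 15).
The right side is L{t^3} = 6/s^4.
So (s^2 - 4*s + 1)Y = 6/s^4 + (4*s - 15).
Divide through and combine into a single rational function.

Y(s) = (4*s^5 - 15*s^4 + 6)/(s^6 - 4*s^5 + s^4)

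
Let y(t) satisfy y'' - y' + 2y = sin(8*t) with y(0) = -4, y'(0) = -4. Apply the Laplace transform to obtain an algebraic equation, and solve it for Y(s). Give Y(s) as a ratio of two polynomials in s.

Apply the Laplace transform to the equation.
The derivative rules (L{y''} = s^2 Y - s·y(0) - y'(0) and L{y'} = sY - y(0), with y(0) = -4, y'(0) = -4) turn the left side into (s^2 - s + 2)Y - (-4*s).
The right side is L{sin(8*t)} = 8/(s^2 + 64).
So (s^2 - s + 2)Y = 8/(s^2 + 64) + (-4*s).
Isolate Y and clear denominators.

Y(s) = (-4*s^3 - 256*s + 8)/(s^4 - s^3 + 66*s^2 - 64*s + 128)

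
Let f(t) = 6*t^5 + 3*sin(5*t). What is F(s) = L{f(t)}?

Apply the Laplace transform termwise.
(3)·[L{sin(5t)} = 5/(s^2 + 25)]; (6)·[L{t^5} = 5!/s^6 = 120/s^6].

F(s) = 15/(s^2 + 25) + 720/s^6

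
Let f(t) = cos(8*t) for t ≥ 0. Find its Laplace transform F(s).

F(s) = s/(s^2 + 64)

L{cos(8t)} = s/(s^2 + 64).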